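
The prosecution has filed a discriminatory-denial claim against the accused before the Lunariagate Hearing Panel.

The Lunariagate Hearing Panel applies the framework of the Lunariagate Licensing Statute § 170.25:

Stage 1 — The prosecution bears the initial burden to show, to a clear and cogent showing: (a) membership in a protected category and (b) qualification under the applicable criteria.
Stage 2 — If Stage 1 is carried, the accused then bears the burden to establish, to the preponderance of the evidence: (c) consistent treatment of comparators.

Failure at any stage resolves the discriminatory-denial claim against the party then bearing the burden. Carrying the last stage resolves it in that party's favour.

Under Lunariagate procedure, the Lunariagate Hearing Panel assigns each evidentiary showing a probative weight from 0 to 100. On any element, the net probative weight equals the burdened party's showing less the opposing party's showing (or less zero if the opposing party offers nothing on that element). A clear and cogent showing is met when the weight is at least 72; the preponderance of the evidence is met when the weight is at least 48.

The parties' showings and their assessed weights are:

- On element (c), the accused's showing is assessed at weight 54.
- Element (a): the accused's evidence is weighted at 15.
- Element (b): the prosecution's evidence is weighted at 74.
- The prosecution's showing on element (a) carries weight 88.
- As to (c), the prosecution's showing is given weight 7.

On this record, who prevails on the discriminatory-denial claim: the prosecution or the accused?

prosecution

At Stage 1 the prosecution must meet a clear and cogent showing (weight is at least 72): on (a) the weight is 88 less the opposing 15 gives net 73, which does reach 72, so (a) meets the standard; on (b) the weight is 74, which does reach 72, so (b) meets the standard.
  Stage 1 carried; the burden shifts to the accused.
At Stage 2 the accused must meet the preponderance of the evidence (weight is at least 48): on (c) the weight is 54 less the opposing 7 gives net 47, which does not reach 48, so (c) does not meet the standard.
  Stage 2 not carried; the accused fails its burden.
So the prosecution prevails.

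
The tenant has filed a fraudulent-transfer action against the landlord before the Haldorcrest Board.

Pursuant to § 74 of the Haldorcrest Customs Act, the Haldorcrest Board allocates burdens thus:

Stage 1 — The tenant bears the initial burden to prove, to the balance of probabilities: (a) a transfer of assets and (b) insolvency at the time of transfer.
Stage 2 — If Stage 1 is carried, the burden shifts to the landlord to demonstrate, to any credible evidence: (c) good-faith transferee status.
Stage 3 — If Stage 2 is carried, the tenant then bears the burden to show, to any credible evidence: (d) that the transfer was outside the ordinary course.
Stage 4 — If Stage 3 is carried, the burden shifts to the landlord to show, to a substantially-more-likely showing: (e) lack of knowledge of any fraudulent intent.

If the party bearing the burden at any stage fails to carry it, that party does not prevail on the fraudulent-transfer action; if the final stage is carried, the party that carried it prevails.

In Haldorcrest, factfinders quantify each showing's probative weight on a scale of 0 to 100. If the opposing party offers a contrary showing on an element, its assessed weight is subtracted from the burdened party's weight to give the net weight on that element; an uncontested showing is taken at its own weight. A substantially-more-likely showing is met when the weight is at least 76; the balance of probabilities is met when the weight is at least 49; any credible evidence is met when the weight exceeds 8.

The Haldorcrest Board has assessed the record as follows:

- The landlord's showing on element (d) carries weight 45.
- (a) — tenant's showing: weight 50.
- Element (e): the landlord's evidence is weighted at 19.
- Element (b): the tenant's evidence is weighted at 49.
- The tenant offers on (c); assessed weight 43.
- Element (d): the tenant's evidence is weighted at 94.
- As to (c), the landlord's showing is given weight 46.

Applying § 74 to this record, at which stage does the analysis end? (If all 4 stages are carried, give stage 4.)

Stage 1 (tenant, the balance of probabilities, weight is at least 49): (a) 50 ≥ 49 — meets; (b) 49 ≥ 49 — meets.
  Stage 1 is satisfied; the onus moves to the landlord.
Stage 2 (landlord, any credible evidence, weight exceeds 8): (c) net 46−43=3 ≤ 8 — fails.
  Stage 2 not carried; the landlord fails its burden.
The tenant prevails.

stage 2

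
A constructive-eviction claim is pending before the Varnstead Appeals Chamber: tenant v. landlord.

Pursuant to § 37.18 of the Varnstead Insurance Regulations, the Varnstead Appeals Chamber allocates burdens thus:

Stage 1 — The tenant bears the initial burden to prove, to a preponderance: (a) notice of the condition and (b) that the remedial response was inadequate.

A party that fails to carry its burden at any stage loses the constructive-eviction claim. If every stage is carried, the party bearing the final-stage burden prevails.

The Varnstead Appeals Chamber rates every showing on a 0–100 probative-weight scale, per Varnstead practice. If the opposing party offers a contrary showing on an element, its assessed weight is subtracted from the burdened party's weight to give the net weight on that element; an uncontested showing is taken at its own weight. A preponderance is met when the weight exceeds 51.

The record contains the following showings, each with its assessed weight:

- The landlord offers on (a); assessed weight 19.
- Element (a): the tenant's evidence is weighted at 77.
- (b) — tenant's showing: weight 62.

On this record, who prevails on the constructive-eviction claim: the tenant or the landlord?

tenant

Stage 1 — burden on tenant; standard: a preponderance (weight exceeds 51).
    (a): 77 − 19 = 58 > 51 [met]
    (b): 62 > 51 [met]
  The tenant carries the last stage.
Every stage carried; the tenant prevails.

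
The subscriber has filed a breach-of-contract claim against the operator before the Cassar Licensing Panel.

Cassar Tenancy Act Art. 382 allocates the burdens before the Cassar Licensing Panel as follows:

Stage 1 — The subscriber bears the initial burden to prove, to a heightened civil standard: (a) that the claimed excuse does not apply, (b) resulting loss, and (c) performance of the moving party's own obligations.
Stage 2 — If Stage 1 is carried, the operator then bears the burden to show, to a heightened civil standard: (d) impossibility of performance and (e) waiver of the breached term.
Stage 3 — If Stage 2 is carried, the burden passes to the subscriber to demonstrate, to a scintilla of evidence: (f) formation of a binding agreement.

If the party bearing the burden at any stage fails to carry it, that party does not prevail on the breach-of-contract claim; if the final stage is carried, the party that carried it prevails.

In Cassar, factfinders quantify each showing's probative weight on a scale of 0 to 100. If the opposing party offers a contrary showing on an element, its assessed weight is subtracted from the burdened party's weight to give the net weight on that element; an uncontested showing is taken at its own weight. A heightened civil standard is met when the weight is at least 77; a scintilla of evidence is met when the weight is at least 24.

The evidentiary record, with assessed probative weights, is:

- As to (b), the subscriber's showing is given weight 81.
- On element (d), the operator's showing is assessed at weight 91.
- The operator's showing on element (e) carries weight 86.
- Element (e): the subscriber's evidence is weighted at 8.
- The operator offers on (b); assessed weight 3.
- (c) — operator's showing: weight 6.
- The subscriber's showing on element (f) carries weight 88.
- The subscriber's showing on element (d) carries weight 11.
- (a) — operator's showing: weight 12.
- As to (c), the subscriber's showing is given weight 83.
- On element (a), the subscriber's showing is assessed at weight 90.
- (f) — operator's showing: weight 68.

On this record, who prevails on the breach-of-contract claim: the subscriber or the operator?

Stage 1 — burden on subscriber; standard: a heightened civil standard (weight is at least 77).
    (a): 90 − 12 = 78 ≥ 77 [met]
    (b): 81 − 3 = 78 ≥ 77 [met]
    (c): 83 − 6 = 77 ≥ 77 [met]
  Stage 1 carried; the burden shifts to the operator.
Stage 2 — burden on operator; standard: a heightened civil standard (weight is at least 77).
    (d): 91 − 11 = 80 ≥ 77 [met]
    (e): 86 − 8 = 78 ≥ 77 [met]
  The operator carries Stage 2; the subscriber now bears the burden.
Stage 3 — burden on subscriber; standard: a scintilla of evidence (weight is at least 24).
    (f): 88 − 68 = 20 < 24 [not met]
  Stage 3 not carried; the subscriber fails its burden.
The analysis ends at Stage 3; the operator prevails.

operator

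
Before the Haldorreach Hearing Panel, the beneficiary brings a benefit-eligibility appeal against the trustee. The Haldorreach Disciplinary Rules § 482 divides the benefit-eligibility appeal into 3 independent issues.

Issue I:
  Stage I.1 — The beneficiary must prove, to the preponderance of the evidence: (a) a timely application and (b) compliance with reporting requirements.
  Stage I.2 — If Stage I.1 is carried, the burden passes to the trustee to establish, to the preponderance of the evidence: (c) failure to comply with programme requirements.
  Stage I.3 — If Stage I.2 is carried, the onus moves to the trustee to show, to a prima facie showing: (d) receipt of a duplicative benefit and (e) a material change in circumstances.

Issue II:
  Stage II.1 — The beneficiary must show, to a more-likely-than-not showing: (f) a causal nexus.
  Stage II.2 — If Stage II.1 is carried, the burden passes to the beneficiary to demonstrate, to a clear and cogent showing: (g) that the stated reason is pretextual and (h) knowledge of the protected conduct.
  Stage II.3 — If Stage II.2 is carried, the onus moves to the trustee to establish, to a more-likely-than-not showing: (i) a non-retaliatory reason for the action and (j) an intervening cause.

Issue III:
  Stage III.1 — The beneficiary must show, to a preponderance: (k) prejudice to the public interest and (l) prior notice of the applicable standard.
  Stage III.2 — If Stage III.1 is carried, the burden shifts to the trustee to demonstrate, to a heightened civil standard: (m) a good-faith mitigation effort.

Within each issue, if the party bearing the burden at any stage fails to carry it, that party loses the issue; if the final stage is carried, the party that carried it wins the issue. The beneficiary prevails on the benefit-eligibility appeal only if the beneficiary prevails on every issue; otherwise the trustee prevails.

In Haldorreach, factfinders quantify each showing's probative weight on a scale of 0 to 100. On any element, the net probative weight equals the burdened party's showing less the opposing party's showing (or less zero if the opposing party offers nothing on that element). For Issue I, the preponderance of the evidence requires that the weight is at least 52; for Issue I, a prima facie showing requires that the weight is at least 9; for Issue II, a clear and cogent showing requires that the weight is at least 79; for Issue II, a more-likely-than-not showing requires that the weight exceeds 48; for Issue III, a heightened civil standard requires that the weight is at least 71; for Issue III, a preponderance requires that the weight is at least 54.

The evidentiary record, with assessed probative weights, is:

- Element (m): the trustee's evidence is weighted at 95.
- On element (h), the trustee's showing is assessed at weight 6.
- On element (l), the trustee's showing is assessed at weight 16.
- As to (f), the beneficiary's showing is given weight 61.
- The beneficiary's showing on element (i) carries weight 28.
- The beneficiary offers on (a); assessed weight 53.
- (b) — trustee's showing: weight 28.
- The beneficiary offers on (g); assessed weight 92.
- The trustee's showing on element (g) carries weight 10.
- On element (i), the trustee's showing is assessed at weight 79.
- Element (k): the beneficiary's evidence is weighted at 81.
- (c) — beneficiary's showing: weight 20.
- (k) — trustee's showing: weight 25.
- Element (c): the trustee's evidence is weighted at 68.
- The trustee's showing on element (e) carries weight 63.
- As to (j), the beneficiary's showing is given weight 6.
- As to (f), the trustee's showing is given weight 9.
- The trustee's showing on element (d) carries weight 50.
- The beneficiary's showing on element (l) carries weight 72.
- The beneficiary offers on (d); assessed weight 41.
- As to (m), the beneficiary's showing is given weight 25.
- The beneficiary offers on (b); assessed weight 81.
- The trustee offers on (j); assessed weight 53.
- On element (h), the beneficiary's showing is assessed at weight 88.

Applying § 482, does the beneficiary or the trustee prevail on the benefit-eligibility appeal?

beneficiary

— Issue I —
At Stage I.1 the beneficiary must meet the preponderance of the evidence (weight is at least 52): on (a) the weight is 53, ≥ 52, so (a) meets the standard; on (b) the weight is 81 less the opposing 28 gives net 53, ≥ 52, so (b) meets the standard.
  Stage I.1 is satisfied; the onus moves to the trustee.
At Stage I.2 the trustee must meet the preponderance of the evidence (weight is at least 52): on (c) the weight is 68 less the opposing 20 gives net 48, which does not reach 52, so (c) does not meet the standard.
  The trustee does not carry Stage I.2.
So the beneficiary prevails on this issue.
— Issue II —
At Stage II.1 the beneficiary must meet a more-likely-than-not showing (weight exceeds 48): on (f) the weight is 61 less the opposing 9 gives net 52, which does exceed 48, so (f) meets the standard.
  Stage II.1 carried; the burden remains with the beneficiary.
At Stage II.2 the beneficiary must meet a clear and cogent showing (weight is at least 79): on (g) the weight is 92 less the opposing 10 gives net 82, which does reach 79, so (g) meets the standard; on (h) the weight is 88 less the opposing 6 gives net 82, ≥ 79, so (h) meets the standard.
  Stage II.2 is satisfied; the onus moves to the trustee.
At Stage II.3 the trustee must meet a more-likely-than-not showing (weight exceeds 48): on (i) the weight is 79 less the opposing 28 gives net 51, > 48, so (i) meets the standard; on (j) the weight is 53 less the opposing 6 gives net 47, which does not exceed 48, so (j) does not meet the standard.
  The trustee does not carry Stage II.3.
So the beneficiary prevails on this issue.
— Issue III —
Stage III.1 — burden on beneficiary; standard: a preponderance (weight is at least 54).
    (k): 81 − 25 = 56 ≥ 54 [met]
    (l): 72 − 16 = 56 ≥ 54 [met]
  Stage III.1 is satisfied; the onus moves to the trustee.
Stage III.2 — burden on trustee; standard: a heightened civil standard (weight is at least 71).
    (m): 95 − 25 = 70 < 71 [not met]
  Stage III.2 not carried; the trustee fails its burden.
The beneficiary prevails on this issue.
Per-issue: Issue I → beneficiary; Issue II → beneficiary; Issue III → beneficiary. The beneficiary must prevail on every issue; overall, the beneficiary prevails.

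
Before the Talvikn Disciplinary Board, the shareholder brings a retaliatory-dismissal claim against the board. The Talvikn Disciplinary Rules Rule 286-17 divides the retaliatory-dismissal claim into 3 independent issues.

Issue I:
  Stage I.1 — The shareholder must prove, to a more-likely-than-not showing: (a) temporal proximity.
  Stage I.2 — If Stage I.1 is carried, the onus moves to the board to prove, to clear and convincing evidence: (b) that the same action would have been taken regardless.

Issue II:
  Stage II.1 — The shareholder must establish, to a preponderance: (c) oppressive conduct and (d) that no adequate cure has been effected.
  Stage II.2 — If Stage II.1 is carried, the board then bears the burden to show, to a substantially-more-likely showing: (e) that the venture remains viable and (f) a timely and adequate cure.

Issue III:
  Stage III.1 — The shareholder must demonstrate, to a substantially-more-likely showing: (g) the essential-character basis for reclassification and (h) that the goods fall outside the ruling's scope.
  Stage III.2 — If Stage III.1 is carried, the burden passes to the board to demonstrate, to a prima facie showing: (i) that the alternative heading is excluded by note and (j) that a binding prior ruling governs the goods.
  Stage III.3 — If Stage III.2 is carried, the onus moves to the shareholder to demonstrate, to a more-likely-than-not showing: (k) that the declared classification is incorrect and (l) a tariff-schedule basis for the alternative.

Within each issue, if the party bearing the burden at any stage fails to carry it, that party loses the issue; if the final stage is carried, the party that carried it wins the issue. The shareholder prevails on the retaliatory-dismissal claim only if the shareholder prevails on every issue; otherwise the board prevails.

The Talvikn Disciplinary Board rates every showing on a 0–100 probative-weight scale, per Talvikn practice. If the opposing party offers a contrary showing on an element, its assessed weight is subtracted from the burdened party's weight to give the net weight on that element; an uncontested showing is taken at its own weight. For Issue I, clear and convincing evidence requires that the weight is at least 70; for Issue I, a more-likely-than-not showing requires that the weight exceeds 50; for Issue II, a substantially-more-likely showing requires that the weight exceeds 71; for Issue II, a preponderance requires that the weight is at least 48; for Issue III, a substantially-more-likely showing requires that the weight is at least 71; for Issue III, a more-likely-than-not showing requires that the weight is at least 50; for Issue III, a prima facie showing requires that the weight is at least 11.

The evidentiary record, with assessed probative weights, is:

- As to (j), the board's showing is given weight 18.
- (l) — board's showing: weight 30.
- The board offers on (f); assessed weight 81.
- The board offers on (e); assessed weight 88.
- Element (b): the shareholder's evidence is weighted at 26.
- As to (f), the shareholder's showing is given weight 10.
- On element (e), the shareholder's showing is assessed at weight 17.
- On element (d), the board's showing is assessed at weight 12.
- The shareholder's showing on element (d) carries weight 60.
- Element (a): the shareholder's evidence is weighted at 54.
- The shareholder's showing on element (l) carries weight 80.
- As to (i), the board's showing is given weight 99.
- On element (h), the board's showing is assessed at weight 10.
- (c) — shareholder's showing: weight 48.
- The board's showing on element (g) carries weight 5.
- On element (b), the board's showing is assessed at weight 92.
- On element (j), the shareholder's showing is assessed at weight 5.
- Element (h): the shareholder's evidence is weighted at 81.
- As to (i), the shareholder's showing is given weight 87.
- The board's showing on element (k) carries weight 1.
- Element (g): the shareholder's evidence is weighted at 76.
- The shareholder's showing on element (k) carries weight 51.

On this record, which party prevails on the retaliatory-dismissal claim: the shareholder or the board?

shareholder

— Issue I —
At Stage I.1 the shareholder must meet a more-likely-than-not showing (weight exceeds 50): on (a) the weight is 54, which does exceed 50, so (a) meets the standard.
  Stage I.1 is satisfied; the onus moves to the board.
At Stage I.2 the board must meet clear and convincing evidence (weight is at least 70): on (b) the weight is 92 less the opposing 26 gives net 66, < 70, so (b) does not meet the standard.
  Stage I.2 not carried; the board fails its burden.
The shareholder prevails on this issue.
— Issue II —
At Stage II.1 the shareholder must meet a preponderance (weight is at least 48): on (c) the weight is 48, which does reach 48, so (c) meets the standard; on (d) the weight is 60 less the opposing 12 gives net 48, ≥ 48, so (d) meets the standard.
  The shareholder carries Stage II.1; the board now bears the burden.
At Stage II.2 the board must meet a substantially-more-likely showing (weight exceeds 71): on (e) the weight is 88 less the opposing 17 gives net 71, ≤ 71, so (e) does not meet the standard; on (f) the weight is 81 less the opposing 10 gives net 71, which does not exceed 71, so (f) does not meet the standard.
  Stage II.2 not carried; the board fails its burden.
So the shareholder prevails on this issue.
— Issue III —
At Stage III.1 the shareholder must meet a substantially-more-likely showing (weight is at least 71): on (g) the weight is 76 less the opposing 5 gives net 71, which does reach 71, so (g) meets the standard; on (h) the weight is 81 less the opposing 10 gives net 71, ≥ 71, so (h) meets the standard.
  All elements met. The burden passes to the board.
At Stage III.2 the board must meet a prima facie showing (weight is at least 11): on (i) the weight is 99 less the opposing 87 gives net 12, which does reach 11, so (i) meets the standard; on (j) the weight is 18 less the opposing 5 gives net 13, which does reach 11, so (j) meets the standard.
  Stage III.2 is satisfied; the onus moves to the shareholder.
At Stage III.3 the shareholder must meet a more-likely-than-not showing (weight is at least 50): on (k) the weight is 51 less the opposing 1 gives net 50, which does reach 50, so (k) meets the standard; on (l) the weight is 80 less the opposing 30 gives net 50, ≥ 50, so (l) meets the standard.
  Stage III.3 carried; the final stage is satisfied.
All stages carried — the shareholder prevails on this issue.
Per-issue: Issue I → shareholder; Issue II → shareholder; Issue III → shareholder. The shareholder must prevail on every issue; overall, the shareholder prevails.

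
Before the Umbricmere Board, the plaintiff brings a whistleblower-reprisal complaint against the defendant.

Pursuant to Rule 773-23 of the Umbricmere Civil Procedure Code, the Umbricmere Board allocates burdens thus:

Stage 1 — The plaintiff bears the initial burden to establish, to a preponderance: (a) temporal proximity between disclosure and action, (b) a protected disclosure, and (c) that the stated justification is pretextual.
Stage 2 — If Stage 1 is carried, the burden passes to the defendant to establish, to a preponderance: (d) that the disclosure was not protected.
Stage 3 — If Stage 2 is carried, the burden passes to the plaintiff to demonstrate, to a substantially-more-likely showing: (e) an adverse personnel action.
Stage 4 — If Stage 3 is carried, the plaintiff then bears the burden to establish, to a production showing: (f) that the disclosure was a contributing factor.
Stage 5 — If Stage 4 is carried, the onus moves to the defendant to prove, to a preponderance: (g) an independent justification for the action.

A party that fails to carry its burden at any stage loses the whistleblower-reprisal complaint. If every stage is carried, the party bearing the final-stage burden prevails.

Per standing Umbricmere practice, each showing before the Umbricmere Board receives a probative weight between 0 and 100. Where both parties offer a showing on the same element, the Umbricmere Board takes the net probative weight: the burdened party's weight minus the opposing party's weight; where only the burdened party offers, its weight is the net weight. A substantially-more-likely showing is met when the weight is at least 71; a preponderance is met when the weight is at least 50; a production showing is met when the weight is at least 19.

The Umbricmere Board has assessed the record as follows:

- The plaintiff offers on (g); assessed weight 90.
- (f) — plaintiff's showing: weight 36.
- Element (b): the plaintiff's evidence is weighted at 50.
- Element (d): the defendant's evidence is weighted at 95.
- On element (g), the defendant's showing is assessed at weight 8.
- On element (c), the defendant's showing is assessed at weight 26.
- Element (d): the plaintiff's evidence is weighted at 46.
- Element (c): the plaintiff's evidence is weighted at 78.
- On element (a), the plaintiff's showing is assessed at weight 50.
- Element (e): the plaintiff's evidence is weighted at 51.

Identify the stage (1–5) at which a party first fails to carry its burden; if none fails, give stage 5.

Stage 1 (plaintiff, a preponderance, weight is at least 50): (a) 50 ≥ 50 — meets; (b) 50 ≥ 50 — meets; (c) net 78−26=52 ≥ 50 — meets.
  All elements met. The burden passes to the defendant.
Stage 2 (defendant, a preponderance, weight is at least 50): (d) net 95−46=49 < 50 — fails.
  The defendant does not carry Stage 2.
The analysis ends at Stage 2; the plaintiff prevails.

stage 2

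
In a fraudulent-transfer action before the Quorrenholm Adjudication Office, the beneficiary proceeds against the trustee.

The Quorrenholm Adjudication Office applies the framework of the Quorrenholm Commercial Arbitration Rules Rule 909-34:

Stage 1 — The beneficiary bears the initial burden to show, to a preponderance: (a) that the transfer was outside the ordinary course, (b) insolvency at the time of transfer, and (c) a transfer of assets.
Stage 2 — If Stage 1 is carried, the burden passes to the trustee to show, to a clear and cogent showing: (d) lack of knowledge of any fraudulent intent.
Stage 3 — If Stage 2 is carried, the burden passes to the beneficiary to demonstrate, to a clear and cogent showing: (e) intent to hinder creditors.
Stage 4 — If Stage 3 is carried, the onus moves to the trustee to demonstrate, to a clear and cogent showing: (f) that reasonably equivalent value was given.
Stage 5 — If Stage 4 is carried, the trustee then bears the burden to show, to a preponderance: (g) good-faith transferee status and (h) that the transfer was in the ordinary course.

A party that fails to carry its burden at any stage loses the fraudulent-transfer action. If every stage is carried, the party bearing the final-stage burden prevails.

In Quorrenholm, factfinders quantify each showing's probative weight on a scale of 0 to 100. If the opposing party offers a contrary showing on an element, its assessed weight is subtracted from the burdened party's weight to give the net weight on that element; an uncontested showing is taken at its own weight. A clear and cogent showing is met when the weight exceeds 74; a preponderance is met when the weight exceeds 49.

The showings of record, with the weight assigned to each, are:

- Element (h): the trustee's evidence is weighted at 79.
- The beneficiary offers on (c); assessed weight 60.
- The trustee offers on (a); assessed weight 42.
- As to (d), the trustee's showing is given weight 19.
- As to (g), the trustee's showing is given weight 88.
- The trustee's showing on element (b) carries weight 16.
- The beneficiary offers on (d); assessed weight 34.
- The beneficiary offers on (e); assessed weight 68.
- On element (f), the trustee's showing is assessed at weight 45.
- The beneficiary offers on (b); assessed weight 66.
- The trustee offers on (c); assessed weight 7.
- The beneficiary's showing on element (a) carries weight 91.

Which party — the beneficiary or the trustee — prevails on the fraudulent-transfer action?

Stage 1 — burden on beneficiary; standard: a preponderance (weight exceeds 49).
    (a): 91 − 42 = 49 ≤ 49 [not met]
    (b): 66 − 16 = 50 > 49 [met]
    (c): 60 − 7 = 53 > 49 [met]
  The beneficiary does not carry Stage 1.
The trustee prevails.

trustee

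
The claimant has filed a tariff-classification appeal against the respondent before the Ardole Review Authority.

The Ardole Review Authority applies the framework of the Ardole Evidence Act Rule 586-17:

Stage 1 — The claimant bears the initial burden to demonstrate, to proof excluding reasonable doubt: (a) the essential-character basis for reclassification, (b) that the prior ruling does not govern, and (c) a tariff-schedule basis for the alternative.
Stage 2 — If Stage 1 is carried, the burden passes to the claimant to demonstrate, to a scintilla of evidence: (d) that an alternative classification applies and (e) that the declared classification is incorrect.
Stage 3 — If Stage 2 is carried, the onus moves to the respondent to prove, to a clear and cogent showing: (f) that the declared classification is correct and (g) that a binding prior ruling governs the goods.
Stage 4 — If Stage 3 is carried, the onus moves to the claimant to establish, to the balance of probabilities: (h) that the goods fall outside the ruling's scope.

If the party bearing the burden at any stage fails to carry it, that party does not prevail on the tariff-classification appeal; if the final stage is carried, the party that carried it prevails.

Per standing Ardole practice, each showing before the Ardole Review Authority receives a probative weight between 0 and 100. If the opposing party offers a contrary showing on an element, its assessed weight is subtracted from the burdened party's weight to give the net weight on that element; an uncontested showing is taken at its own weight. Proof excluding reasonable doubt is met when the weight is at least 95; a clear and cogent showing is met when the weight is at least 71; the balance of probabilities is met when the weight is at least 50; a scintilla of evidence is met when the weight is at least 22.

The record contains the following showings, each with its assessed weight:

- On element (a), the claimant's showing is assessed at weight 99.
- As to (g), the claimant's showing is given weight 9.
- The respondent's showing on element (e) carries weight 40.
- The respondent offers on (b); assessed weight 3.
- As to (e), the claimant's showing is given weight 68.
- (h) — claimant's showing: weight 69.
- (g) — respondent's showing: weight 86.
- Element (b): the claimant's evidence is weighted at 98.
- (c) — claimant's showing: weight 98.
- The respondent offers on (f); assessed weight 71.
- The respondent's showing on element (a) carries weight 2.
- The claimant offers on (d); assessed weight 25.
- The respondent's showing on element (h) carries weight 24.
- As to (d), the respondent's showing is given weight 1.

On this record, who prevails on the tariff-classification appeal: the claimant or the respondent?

respondent

Stage 1 — burden on claimant; standard: proof excluding reasonable doubt (weight is at least 95).
    (a): 99 − 2 = 97 ≥ 95 [met]
    (b): 98 − 3 = 95 ≥ 95 [met]
    (c): 98 ≥ 95 [met]
  All elements met. The claimant retains the burden for Stage 2.
Stage 2 — burden on claimant; standard: a scintilla of evidence (weight is at least 22).
    (d): 25 − 1 = 24 ≥ 22 [met]
    (e): 68 − 40 = 28 ≥ 22 [met]
  All elements met. The burden passes to the respondent.
Stage 3 — burden on respondent; standard: a clear and cogent showing (weight is at least 71).
    (f): 71 ≥ 71 [met]
    (g): 86 − 9 = 77 ≥ 71 [met]
  The respondent carries Stage 3; the claimant now bears the burden.
Stage 4 — burden on claimant; standard: the balance of probabilities (weight is at least 50).
    (h): 69 − 24 = 45 < 50 [not met]
  The claimant does not carry Stage 4.
The respondent prevails.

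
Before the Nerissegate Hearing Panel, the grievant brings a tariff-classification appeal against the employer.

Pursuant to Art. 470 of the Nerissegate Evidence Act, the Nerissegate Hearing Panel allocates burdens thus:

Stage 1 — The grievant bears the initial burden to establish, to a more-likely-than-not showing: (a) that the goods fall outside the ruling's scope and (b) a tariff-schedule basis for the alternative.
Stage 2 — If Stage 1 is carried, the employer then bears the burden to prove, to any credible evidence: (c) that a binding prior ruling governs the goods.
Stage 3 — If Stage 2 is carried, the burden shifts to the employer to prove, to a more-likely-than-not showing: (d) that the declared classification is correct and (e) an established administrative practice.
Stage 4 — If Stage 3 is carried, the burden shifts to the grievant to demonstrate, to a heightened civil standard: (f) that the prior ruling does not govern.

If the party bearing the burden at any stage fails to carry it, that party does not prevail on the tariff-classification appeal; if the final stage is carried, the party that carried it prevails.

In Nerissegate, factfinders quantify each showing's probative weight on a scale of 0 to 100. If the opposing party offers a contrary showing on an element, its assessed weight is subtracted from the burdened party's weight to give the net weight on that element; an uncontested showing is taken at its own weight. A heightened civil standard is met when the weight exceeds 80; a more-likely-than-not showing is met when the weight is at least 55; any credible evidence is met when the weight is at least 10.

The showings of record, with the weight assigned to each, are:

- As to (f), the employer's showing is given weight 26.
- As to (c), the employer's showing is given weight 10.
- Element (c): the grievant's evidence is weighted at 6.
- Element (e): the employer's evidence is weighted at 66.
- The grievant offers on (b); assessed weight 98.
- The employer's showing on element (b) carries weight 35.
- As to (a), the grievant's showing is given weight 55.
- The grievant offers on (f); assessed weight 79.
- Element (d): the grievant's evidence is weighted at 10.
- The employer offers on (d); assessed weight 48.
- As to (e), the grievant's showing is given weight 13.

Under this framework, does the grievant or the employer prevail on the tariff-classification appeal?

Stage 1 — burden on grievant; standard: a more-likely-than-not showing (weight is at least 55).
    (a): 55 ≥ 55 [met]
    (b): 98 − 35 = 63 ≥ 55 [met]
  The grievant carries Stage 1; the employer now bears the burden.
Stage 2 — burden on employer; standard: any credible evidence (weight is at least 10).
    (c): 10 − 6 = 4 < 10 [not met]
  Stage 2 not carried; the employer fails its burden.
The grievant prevails.

grievant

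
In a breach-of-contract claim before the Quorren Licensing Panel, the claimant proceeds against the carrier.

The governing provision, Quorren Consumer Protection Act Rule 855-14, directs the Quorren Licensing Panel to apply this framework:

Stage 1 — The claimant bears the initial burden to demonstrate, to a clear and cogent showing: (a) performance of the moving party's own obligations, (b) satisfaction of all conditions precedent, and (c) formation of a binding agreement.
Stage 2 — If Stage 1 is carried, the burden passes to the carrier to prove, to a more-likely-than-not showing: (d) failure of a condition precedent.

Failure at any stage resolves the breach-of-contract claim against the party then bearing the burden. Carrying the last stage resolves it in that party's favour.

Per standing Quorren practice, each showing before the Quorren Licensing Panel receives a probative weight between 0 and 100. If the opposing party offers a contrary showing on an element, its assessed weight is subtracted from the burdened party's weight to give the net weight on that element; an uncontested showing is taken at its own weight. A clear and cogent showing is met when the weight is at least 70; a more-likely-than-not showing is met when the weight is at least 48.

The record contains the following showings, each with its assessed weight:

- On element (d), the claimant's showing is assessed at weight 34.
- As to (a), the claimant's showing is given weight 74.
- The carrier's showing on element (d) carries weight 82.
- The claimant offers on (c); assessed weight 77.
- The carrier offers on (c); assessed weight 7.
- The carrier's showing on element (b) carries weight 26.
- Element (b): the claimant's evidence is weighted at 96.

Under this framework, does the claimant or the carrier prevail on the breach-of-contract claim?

At Stage 1 the claimant must meet a clear and cogent showing (weight is at least 70): on (a) the weight is 74, which does reach 70, so (a) meets the standard; on (b) the weight is 96 less the opposing 26 gives net 70, which does reach 70, so (b) meets the standard; on (c) the weight is 77 less the opposing 7 gives net 70, which does reach 70, so (c) meets the standard.
  All elements met. The burden passes to the carrier.
At Stage 2 the carrier must meet a more-likely-than-not showing (weight is at least 48): on (d) the weight is 82 less the opposing 34 gives net 48, ≥ 48, so (d) meets the standard.
  All elements met at the final stage.
Every stage carried; the carrier prevails.

carrier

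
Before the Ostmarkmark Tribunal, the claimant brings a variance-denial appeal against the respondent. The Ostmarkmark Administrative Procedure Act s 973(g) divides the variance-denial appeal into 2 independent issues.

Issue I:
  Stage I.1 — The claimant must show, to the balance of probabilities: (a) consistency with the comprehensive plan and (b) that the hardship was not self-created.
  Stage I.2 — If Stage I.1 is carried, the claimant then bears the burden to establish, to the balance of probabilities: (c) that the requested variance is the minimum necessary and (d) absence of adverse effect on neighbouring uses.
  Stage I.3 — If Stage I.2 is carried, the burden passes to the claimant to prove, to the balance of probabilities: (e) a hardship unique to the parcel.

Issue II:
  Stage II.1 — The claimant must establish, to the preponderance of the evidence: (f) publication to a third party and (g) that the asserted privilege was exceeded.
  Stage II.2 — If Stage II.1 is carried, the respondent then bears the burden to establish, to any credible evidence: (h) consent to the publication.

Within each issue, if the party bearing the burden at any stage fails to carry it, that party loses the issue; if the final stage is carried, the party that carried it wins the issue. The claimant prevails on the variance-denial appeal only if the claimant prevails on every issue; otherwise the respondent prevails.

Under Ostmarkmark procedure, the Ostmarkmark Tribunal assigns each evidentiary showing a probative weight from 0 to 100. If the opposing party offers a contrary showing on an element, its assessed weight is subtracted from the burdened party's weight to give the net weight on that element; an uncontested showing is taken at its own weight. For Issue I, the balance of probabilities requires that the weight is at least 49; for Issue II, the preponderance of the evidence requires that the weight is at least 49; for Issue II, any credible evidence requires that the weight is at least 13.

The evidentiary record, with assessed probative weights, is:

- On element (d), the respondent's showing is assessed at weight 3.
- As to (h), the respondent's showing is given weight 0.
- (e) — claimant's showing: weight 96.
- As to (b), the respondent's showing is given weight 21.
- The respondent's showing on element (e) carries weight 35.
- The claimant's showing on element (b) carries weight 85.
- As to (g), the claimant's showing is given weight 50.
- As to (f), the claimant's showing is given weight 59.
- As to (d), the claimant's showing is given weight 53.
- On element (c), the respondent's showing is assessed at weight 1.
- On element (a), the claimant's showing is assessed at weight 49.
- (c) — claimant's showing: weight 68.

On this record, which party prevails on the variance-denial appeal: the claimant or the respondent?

— Issue I —
Stage I.1 — burden on claimant; standard: the balance of probabilities (weight is at least 49).
    (a): 49 ≥ 49 [met]
    (b): 85 − 21 = 64 ≥ 49 [met]
  Stage I.1 is satisfied; the claimant continues to bear the burden.
Stage I.2 — burden on claimant; standard: the balance of probabilities (weight is at least 49).
    (c): 68 − 1 = 67 ≥ 49 [met]
    (d): 53 − 3 = 50 ≥ 49 [met]
  Stage I.2 is satisfied; the claimant continues to bear the burden.
Stage I.3 — burden on claimant; standard: the balance of probabilities (weight is at least 49).
    (e): 96 − 35 = 61 ≥ 49 [met]
  All elements met at the final stage.
With every stage satisfied, the claimant prevails on this issue.
— Issue II —
Stage II.1 (claimant, the preponderance of the evidence, weight is at least 49): (f) 59 ≥ 49 — meets; (g) 50 ≥ 49 — meets.
  Stage II.1 carried; the burden shifts to the respondent.
Stage II.2 (respondent, any credible evidence, weight is at least 13): (h) 0 < 13 — fails.
  Stage II.2 not carried; the respondent fails its burden.
So the claimant prevails on this issue.
Per-issue: Issue I → claimant; Issue II → claimant. The claimant must prevail on every issue; overall, the claimant prevails.

claimant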